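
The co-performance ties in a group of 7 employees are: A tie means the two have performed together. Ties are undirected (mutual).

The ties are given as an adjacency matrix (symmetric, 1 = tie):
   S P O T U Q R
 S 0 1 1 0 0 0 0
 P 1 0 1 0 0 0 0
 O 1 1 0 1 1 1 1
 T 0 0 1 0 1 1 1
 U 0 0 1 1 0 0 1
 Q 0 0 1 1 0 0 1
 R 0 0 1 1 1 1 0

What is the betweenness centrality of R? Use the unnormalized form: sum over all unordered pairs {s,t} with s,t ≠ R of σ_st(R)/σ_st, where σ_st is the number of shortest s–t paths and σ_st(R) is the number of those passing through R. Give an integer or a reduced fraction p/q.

1/3

Pairs whose geodesics pass through R — U–Q: 1/3.
All other pairs contribute 0.
Summing the contributions gives betweenness(R) = 1/3.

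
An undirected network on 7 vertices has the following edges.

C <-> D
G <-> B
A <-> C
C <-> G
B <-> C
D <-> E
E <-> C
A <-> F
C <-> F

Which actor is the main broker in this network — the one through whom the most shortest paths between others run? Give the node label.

C

Unnormalized betweenness of each node: A:0, B:0, C:12, D:0, E:0, F:0, G:0.
C has the largest value, 12, making it the main broker — the node through which the most shortest paths run.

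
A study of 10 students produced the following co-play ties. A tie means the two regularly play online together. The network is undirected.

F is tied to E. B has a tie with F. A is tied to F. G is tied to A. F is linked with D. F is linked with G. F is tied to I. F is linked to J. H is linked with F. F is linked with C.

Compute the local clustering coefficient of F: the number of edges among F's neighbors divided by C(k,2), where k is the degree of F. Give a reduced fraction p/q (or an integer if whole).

1/36

F's neighbors: A, B, C, D, E, G, H, I, and J (k = 9).
Possible neighbor pairs: C(9,2) = 36. Edges among them: A–G → e = 1.
Clustering(F) = 1/36.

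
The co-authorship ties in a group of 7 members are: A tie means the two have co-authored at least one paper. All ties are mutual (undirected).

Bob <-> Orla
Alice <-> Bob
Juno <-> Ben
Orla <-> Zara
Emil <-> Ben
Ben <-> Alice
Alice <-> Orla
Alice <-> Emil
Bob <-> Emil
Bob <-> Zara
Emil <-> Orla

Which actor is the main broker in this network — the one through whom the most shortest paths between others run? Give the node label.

Ben

Unnormalized betweenness of each node: Alice:3, Ben:5, Bob:2, Emil:3, Juno:0, Orla:2, Zara:0.
Ben has the largest value, 5, making it the main broker — the node through which the most shortest paths run.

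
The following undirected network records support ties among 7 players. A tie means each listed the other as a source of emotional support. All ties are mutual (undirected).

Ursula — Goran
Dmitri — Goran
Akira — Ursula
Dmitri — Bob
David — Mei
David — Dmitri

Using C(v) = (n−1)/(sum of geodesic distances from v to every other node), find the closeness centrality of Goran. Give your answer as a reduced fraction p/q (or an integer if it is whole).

6/11

Distances from Goran: Akira:2, Bob:2, David:2, Dmitri:1, Mei:3, Ursula:1. Sum = 11.
n = 7, so closeness = 6/11.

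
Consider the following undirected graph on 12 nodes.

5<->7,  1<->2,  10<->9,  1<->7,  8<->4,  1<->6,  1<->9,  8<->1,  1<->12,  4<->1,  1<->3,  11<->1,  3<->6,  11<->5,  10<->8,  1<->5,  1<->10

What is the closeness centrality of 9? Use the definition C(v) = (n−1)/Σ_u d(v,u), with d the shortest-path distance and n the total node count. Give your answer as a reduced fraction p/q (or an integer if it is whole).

11/20

Distances from 9: 1:1, 2:2, 3:2, 4:2, 5:2, 6:2, 7:2, 8:2, 10:1, 11:2, 12:2. Sum = 20.
n = 12, so closeness = 11/20.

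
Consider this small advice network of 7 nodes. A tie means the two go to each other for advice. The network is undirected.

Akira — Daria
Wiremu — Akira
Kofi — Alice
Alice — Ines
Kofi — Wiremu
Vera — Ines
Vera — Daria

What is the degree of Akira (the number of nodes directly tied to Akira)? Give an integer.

Akira is directly tied to Daria and Wiremu. That is 2 neighbors, so the degree of Akira is 2.

2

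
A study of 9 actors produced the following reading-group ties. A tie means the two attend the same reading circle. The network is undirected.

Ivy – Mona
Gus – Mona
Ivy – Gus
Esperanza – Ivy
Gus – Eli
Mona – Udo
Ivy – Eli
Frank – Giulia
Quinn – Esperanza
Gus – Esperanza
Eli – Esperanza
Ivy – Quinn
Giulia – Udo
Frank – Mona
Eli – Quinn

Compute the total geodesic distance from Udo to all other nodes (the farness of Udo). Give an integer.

Distances from Udo: Eli:3, Esperanza:3, Frank:2, Giulia:1, Gus:2, Ivy:2, Mona:1, Quinn:3.
Sum = 3 + 3 + 2 + 1 + 2 + 2 + 1 + 3 = 17.

17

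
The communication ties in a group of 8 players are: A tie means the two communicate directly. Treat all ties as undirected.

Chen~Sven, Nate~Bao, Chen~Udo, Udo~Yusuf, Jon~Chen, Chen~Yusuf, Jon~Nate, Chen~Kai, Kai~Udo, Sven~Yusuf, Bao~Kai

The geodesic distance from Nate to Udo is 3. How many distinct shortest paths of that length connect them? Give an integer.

2

The shortest distance is 3. The length-3 paths are: Nate–Bao–Kai–Udo; Nate–Jon–Chen–Udo.
That gives 2 distinct shortest paths.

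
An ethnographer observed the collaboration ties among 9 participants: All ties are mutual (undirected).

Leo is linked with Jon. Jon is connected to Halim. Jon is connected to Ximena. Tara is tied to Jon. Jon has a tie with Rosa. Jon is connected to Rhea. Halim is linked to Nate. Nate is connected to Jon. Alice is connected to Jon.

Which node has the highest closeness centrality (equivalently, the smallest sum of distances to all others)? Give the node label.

Jon

Farness (sum of distances to all others) for each node — Alice:15, Halim:14, Jon:8, Leo:15, Nate:14, Rhea:15, Rosa:15, Tara:15, Ximena:15.
The smallest farness is 8, for Jon, so Jon has the highest closeness.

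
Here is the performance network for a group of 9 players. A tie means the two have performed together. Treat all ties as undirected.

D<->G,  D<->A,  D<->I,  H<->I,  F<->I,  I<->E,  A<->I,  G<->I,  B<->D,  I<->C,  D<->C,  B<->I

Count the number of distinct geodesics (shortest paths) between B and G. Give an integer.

The shortest distance is 2. The length-2 paths are: B–I–G; B–D–G.
That gives 2 distinct shortest paths.

2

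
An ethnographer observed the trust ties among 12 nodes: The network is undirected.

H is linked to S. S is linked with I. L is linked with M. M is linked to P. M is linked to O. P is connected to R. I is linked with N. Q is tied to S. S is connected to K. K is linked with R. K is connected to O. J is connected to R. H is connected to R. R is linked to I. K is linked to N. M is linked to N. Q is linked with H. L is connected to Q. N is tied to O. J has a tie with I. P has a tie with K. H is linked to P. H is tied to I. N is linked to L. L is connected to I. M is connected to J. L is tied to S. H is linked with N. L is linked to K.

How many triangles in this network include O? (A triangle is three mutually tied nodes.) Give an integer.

2

O's neighbors: K, M, and N.
Neighbor pairs that are themselves tied: O–K–N; O–M–N. Each forms one triangle with O, for 2 in total.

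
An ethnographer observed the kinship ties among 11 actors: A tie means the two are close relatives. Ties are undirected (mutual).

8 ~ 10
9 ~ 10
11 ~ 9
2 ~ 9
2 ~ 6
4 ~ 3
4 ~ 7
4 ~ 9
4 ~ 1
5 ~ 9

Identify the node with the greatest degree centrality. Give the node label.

Degrees — 1:1, 2:2, 3:1, 4:4, 5:1, 6:1, 7:1, 8:1, 9:5, 10:2, 11:1.
The maximum is 5, attained only by 9.

9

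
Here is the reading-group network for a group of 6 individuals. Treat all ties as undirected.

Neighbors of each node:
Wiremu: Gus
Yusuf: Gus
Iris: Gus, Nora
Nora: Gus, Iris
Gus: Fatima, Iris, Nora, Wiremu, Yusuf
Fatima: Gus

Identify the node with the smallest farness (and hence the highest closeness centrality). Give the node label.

Gus

Farness (sum of distances to all others) for each node — Fatima:9, Gus:5, Iris:8, Nora:8, Wiremu:9, Yusuf:9.
The smallest farness is 5, for Gus, so Gus has the highest closeness.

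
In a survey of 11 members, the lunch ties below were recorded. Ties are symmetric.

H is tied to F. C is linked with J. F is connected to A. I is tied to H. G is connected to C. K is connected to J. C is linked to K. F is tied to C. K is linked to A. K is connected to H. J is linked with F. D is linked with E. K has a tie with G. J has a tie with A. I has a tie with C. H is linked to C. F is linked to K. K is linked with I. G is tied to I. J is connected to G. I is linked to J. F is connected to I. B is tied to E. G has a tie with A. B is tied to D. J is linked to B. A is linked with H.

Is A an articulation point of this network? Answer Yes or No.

No

Even without A, every remaining node can still reach every other (the residual graph is connected), so A is not a cut vertex.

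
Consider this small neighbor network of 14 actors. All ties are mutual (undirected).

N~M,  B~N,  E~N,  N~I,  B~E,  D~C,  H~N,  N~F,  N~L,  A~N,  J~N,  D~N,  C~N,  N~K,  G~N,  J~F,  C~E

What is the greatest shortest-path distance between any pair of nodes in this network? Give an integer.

Eccentricity of each node (its greatest distance to any other): A:2, B:2, C:2, D:2, E:2, F:2, G:2, H:2, I:2, J:2, K:2, L:2, M:2, N:1.
The maximum eccentricity is 2, realized for instance by the pair J–B via J – N – B. So the diameter is 2.

2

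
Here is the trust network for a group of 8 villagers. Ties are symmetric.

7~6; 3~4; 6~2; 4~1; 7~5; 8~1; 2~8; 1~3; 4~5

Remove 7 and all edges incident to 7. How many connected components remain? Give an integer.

1

7's neighbors (5 and 6) remain reachable from one another through other ties, so the rest of the network stays in one piece.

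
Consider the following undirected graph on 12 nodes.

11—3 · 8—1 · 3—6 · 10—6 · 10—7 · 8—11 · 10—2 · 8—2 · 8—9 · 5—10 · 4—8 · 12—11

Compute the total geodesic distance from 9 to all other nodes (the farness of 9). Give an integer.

30

Distances from 9: 1:2, 2:2, 3:3, 4:2, 5:4, 6:4, 7:4, 8:1, 10:3, 11:2, 12:3.
Sum = 2 + 2 + 3 + 2 + 4 + 4 + 4 + 1 + 3 + 2 + 3 = 30.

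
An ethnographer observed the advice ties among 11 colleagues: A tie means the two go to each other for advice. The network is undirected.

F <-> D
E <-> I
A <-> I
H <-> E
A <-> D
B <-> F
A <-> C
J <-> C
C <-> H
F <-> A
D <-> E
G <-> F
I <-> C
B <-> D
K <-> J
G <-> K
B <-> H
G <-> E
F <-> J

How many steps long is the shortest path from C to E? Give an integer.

2

One shortest route is C – H – E, which uses 2 edges, and C and E are not directly tied, so nothing shorter exists. So d(C,E) = 2.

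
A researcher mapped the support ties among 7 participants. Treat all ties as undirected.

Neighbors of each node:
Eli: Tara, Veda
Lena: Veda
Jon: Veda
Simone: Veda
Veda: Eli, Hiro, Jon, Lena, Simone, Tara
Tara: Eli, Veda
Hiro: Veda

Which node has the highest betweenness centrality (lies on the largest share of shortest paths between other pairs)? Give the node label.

Unnormalized betweenness of each node: Eli:0, Hiro:0, Jon:0, Lena:0, Simone:0, Tara:0, Veda:14.
Veda has the largest value, 14, making it the main broker — the node through which the most shortest paths run.

Veda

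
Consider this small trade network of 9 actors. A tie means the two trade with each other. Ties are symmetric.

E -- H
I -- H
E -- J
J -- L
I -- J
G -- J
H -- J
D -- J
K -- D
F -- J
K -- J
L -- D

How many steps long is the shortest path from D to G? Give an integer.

2

One shortest route is D – J – G, which uses 2 edges, and D and G are not directly tied, so nothing shorter exists. So d(D,G) = 2.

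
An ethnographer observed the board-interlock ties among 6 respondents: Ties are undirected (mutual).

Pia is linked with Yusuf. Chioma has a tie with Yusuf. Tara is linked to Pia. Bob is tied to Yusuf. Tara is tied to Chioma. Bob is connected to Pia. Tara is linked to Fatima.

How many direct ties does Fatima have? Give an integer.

Fatima is directly tied to Tara. That is 1 neighbor, so the degree of Fatima is 1.

1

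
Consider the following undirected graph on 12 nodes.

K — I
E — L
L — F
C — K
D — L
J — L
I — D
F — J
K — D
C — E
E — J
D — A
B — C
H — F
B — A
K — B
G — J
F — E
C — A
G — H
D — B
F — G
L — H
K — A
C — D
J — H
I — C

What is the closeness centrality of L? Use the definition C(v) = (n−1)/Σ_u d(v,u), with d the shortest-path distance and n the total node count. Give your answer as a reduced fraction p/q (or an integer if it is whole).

Distances from L: A:2, B:2, C:2, D:1, E:1, F:1, G:2, H:1, I:2, J:1, K:2. Sum = 17.
n = 12, so closeness = 11/17.

11/17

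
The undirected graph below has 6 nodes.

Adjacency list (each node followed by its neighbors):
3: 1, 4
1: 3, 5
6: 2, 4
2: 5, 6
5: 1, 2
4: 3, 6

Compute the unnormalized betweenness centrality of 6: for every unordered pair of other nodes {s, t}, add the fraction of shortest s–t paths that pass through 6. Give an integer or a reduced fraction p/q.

2

Pairs whose geodesics pass through 6 — 2–4: 1; 2–3: 1/2; 4–5: 1/2.
All other pairs contribute 0.
Summing the contributions gives betweenness(6) = 2.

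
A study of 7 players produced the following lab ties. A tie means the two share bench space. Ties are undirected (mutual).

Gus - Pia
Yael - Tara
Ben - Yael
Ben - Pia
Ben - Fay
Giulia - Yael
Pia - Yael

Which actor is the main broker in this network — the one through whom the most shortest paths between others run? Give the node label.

Yael

Unnormalized betweenness of each node: Ben:5, Fay:0, Giulia:0, Gus:0, Pia:5, Tara:0, Yael:9.
Yael has the largest value, 9, making it the main broker — the node through which the most shortest paths run.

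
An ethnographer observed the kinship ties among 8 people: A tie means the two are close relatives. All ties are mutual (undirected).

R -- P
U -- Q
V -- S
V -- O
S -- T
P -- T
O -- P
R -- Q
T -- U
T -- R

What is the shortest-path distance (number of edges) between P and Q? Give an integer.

One shortest route is P – R – Q, which uses 2 edges, and P and Q are not directly tied, so nothing shorter exists. So d(P,Q) = 2.

2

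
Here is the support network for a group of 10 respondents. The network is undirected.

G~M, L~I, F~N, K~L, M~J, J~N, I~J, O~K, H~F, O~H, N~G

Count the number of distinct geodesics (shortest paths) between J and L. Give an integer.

The shortest distance is 2, and the only length-2 path is J–I–L. So there is exactly 1 shortest path.

1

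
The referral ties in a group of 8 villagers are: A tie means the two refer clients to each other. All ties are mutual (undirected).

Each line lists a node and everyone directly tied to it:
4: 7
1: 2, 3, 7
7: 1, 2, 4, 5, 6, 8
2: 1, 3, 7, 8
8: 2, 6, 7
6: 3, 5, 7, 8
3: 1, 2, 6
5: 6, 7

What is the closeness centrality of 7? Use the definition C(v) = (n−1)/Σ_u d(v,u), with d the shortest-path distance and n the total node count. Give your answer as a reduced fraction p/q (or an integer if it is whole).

Distances from 7: 1:1, 2:1, 3:2, 4:1, 5:1, 6:1, 8:1. Sum = 8.
n = 8, so closeness = 7/8.

7/8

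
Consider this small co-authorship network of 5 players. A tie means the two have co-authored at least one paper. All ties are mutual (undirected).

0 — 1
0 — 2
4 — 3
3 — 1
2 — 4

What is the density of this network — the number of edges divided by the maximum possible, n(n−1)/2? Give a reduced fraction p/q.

1/2

There are 5 edges and 5 nodes, so the maximum possible is C(5,2) = 10.
Density = 5/10 = 1/2.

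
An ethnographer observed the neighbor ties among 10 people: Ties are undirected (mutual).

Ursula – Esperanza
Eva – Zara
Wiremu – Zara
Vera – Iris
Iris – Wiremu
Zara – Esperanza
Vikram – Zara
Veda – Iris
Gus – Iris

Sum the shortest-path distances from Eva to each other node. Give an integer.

Distances from Eva: Esperanza:2, Gus:4, Iris:3, Ursula:3, Veda:4, Vera:4, Vikram:2, Wiremu:2, Zara:1.
Sum = 2 + 4 + 3 + 3 + 4 + 4 + 2 + 2 + 1 = 25.

25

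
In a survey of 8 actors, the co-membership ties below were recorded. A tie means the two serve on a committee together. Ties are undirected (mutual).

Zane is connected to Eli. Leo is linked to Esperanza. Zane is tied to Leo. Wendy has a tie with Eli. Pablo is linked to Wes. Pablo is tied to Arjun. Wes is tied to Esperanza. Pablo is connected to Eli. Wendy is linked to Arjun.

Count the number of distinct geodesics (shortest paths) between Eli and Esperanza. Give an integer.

The shortest distance is 3. The length-3 paths are: Eli–Pablo–Wes–Esperanza; Eli–Zane–Leo–Esperanza.
That gives 2 distinct shortest paths.

2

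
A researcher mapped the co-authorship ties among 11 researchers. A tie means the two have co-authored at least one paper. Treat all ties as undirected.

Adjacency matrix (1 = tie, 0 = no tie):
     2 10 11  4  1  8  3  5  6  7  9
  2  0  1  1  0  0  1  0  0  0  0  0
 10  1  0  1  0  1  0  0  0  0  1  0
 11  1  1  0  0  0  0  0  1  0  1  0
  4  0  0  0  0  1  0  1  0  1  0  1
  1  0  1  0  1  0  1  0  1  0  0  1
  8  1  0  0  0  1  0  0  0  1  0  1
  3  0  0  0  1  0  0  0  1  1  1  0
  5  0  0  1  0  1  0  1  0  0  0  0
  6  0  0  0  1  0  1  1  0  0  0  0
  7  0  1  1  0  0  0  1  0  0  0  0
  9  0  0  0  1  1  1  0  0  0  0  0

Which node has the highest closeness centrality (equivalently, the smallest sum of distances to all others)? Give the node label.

1

Farness (sum of distances to all others) for each node — 1:15, 2:19, 3:17, 4:18, 5:17, 6:19, 7:19, 8:17, 9:19, 10:17, 11:19.
The smallest farness is 15, for 1, so 1 has the highest closeness.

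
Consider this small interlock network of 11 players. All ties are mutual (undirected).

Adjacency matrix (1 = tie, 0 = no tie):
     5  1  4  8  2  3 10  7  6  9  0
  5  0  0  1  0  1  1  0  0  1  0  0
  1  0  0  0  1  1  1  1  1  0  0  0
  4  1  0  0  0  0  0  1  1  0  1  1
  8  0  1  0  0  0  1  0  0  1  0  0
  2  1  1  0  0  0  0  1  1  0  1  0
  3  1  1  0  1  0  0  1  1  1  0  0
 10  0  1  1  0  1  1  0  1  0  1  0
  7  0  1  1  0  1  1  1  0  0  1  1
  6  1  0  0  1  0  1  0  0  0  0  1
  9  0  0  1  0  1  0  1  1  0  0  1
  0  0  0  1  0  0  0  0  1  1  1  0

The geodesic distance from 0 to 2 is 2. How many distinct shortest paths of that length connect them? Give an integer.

2

The shortest distance is 2. The length-2 paths are: 0–7–2; 0–9–2.
That gives 2 distinct shortest paths.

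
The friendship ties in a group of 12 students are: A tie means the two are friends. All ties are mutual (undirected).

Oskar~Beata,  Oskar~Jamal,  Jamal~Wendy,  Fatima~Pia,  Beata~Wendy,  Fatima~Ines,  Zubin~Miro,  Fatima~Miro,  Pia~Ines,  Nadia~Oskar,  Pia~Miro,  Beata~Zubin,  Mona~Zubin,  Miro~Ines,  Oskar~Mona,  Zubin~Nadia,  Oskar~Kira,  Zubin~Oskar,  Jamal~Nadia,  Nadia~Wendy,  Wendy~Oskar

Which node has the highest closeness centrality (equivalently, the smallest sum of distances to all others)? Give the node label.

Farness (sum of distances to all others) for each node — Beata:22, Fatima:29, Ines:29, Jamal:26, Kira:28, Miro:21, Mona:23, Nadia:21, Oskar:18, Pia:29, Wendy:25, Zubin:17.
The smallest farness is 17, for Zubin, so Zubin has the highest closeness.

Zubin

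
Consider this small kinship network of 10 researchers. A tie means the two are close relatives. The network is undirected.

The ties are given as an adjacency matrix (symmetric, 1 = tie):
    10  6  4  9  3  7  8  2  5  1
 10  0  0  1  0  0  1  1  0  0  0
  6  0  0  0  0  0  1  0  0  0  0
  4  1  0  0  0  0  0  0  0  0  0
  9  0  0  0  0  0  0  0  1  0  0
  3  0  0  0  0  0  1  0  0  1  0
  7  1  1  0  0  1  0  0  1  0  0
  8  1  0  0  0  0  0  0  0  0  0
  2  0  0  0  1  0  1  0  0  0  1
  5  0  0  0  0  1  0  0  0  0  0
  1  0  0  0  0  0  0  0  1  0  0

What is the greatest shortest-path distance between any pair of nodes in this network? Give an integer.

Eccentricity of each node (its greatest distance to any other): 1:4, 2:3, 3:3, 4:4, 5:4, 6:3, 7:2, 8:4, 9:4, 10:3.
The maximum eccentricity is 4, realized for instance by the pair 4–9 via 4 – 10 – 7 – 2 – 9. So the diameter is 4.

4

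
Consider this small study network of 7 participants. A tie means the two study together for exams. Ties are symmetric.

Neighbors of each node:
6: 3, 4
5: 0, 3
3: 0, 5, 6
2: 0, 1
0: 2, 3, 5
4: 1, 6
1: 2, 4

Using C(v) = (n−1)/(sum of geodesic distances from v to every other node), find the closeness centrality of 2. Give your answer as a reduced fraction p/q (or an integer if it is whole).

6/11

Distances from 2: 0:1, 1:1, 3:2, 4:2, 5:2, 6:3. Sum = 11.
n = 7, so closeness = 6/11.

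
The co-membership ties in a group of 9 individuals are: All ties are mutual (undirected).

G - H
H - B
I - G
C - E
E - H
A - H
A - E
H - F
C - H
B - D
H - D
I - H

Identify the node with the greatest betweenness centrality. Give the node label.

H

Unnormalized betweenness of each node: A:0, B:0, C:0, D:0, E:1/2, F:0, G:0, H:47/2, I:0.
H has the largest value, 47/2, making it the main broker — the node through which the most shortest paths run.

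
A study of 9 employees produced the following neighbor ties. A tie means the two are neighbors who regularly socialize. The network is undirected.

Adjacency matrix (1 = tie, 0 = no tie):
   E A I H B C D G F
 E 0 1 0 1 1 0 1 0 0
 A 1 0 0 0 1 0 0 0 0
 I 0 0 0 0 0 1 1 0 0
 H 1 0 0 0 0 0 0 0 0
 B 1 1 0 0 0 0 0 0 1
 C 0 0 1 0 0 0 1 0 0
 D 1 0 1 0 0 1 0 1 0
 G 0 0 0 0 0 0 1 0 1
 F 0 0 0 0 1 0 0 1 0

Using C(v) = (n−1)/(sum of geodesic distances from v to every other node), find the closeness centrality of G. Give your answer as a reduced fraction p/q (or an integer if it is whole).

Distances from G: A:3, B:2, C:2, D:1, E:2, F:1, H:3, I:2. Sum = 16.
n = 9, so closeness = 8/16 = 1/2.

1/2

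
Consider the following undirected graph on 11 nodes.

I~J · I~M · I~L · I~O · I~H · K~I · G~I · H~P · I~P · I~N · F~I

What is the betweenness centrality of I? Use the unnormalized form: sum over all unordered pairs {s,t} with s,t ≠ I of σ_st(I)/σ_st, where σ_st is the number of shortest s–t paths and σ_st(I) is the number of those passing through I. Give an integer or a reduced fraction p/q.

44

Pairs whose geodesics pass through I — J–N: 1; J–L: 1; J–M: 1; J–G: 1; J–P: 1; J–H: 1; J–F: 1; J–O: 1; J–K: 1; N–L: 1; N–M: 1; N–G: 1; N–P: 1; N–H: 1 … (+30 more pairs).
All other pairs contribute 0.
Summing the contributions gives betweenness(I) = 44.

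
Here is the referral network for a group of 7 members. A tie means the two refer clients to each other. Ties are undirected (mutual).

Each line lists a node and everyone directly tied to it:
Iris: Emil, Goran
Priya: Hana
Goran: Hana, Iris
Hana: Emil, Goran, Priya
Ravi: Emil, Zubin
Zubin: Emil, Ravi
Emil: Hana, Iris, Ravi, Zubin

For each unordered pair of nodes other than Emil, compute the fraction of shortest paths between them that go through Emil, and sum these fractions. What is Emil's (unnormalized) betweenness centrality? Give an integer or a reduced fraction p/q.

9

Pairs whose geodesics pass through Emil — Priya–Zubin: 1; Priya–Ravi: 1; Priya–Iris: 1/2; Hana–Zubin: 1; Hana–Ravi: 1; Hana–Iris: 1/2; Goran–Zubin: 2/2; Goran–Ravi: 2/2; Zubin–Iris: 1; Ravi–Iris: 1.
All other pairs contribute 0.
Summing the contributions gives betweenness(Emil) = 9.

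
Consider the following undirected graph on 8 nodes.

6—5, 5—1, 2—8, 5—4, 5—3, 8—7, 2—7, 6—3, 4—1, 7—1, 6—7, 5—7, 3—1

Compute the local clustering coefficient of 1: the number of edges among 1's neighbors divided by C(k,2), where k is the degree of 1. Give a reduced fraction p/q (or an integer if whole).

1/2

1's neighbors: 3, 4, 5, and 7 (k = 4).
Possible neighbor pairs: C(4,2) = 6. Edges among them: 3–5, 4–5, 5–7 → e = 3.
Clustering(1) = 3/6 = 1/2.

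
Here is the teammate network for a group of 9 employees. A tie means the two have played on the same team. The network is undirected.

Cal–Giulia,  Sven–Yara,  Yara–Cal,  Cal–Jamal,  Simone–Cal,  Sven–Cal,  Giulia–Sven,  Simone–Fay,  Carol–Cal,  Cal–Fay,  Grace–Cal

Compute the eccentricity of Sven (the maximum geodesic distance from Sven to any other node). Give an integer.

Distances from Sven: Cal:1, Carol:2, Fay:2, Giulia:1, Grace:2, Jamal:2, Simone:2, Yara:1.
The largest is 2 (to Jamal, Fay, Carol, Grace, and Simone), so the eccentricity of Sven is 2.

2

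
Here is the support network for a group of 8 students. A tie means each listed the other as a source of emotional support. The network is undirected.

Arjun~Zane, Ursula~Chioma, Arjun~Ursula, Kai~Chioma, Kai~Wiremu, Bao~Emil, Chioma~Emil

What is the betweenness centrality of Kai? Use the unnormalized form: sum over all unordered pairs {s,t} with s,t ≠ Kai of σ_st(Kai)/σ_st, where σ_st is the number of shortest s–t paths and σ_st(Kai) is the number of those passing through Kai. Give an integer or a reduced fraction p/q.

Pairs whose geodesics pass through Kai — Ursula–Wiremu: 1; Chioma–Wiremu: 1; Wiremu–Zane: 1; Wiremu–Bao: 1; Wiremu–Arjun: 1; Wiremu–Emil: 1.
All other pairs contribute 0.
Summing the contributions gives betweenness(Kai) = 6.

6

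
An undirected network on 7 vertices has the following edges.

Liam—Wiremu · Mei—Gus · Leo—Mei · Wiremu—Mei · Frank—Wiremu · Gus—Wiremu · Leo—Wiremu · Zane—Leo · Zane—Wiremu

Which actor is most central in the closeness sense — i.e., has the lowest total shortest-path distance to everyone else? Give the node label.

Farness (sum of distances to all others) for each node — Frank:11, Gus:10, Leo:9, Liam:11, Mei:9, Wiremu:6, Zane:10.
The smallest farness is 6, for Wiremu, so Wiremu has the highest closeness.

Wiremu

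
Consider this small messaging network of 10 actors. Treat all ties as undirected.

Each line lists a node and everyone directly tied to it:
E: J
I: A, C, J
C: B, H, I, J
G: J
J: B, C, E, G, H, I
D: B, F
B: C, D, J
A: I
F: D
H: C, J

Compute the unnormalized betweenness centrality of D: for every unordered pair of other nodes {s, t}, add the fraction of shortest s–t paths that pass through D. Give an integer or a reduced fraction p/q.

Pairs whose geodesics pass through D — B–F: 1; G–F: 1; I–F: 2/2; A–F: 2/2; J–F: 1; E–F: 1; C–F: 1; H–F: 2/2.
All other pairs contribute 0.
Summing the contributions gives betweenness(D) = 8.

8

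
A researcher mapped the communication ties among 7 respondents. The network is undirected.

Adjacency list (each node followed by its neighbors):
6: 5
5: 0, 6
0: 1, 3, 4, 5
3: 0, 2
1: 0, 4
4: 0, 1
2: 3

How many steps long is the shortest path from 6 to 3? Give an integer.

3

One shortest route is 6 – 5 – 0 – 3, which uses 3 edges, and at distance 2 from 6 we only reach {0}, which does not include 3. So d(6,3) = 3.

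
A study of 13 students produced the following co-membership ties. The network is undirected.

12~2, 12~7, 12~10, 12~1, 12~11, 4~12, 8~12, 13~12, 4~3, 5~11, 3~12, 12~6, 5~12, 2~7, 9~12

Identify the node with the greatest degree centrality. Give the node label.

12

Degrees — 1:1, 2:2, 3:2, 4:2, 5:2, 6:1, 7:2, 8:1, 9:1, 10:1, 11:2, 12:12, 13:1.
The maximum is 12, attained only by 12.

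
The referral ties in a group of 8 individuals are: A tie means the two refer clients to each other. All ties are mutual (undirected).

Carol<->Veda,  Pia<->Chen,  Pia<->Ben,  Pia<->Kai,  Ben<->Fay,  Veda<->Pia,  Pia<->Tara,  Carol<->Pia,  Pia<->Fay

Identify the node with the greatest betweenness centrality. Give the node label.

Pia

Unnormalized betweenness of each node: Ben:0, Carol:0, Chen:0, Fay:0, Kai:0, Pia:19, Tara:0, Veda:0.
Pia has the largest value, 19, making it the main broker — the node through which the most shortest paths run.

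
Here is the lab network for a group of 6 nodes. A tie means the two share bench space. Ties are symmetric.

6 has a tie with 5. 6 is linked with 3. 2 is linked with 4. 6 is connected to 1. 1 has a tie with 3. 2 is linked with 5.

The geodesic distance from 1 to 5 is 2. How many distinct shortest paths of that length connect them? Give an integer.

1

The shortest distance is 2, and the only length-2 path is 1–6–5. So there is exactly 1 shortest path.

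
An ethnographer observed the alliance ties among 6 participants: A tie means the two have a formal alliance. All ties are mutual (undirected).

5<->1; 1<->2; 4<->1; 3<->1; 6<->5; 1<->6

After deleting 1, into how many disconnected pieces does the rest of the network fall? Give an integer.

Without 1, the remaining ties split the others into: {5, 6}; {4}; {3}; {2}.
That's 4 separate components.

4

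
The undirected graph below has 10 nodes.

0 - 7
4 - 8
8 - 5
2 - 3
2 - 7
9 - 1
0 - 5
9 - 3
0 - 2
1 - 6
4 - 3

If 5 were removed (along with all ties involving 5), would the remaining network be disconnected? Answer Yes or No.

No

Even without 5, every remaining node can still reach every other (the residual graph is connected), so 5 is not a cut vertex.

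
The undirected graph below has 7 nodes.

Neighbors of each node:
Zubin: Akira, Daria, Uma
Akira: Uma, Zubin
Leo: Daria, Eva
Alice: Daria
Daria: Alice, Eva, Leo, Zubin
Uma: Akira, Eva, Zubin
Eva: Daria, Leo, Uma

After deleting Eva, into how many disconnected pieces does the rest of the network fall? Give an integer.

1

Eva's neighbors (Daria, Leo, and Uma) remain reachable from one another through other ties, so the rest of the network stays in one piece.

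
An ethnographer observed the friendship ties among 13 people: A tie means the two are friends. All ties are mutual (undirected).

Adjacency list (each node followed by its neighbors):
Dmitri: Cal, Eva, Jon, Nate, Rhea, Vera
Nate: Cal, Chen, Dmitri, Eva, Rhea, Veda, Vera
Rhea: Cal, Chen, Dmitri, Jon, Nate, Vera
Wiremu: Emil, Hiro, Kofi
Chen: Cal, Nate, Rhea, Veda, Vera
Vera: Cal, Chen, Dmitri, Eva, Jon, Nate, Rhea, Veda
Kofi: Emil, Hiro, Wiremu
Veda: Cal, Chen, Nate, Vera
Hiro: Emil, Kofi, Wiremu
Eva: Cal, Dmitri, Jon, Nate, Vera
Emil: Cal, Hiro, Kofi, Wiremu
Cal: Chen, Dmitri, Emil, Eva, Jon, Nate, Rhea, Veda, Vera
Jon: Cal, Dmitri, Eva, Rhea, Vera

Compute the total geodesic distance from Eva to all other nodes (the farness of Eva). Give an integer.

Distances from Eva: Cal:1, Chen:2, Dmitri:1, Emil:2, Hiro:3, Jon:1, Kofi:3, Nate:1, Rhea:2, Veda:2, Vera:1, Wiremu:3.
Sum = 1 + 2 + 1 + 2 + 3 + 1 + 3 + 1 + 2 + 2 + 1 + 3 = 22.

22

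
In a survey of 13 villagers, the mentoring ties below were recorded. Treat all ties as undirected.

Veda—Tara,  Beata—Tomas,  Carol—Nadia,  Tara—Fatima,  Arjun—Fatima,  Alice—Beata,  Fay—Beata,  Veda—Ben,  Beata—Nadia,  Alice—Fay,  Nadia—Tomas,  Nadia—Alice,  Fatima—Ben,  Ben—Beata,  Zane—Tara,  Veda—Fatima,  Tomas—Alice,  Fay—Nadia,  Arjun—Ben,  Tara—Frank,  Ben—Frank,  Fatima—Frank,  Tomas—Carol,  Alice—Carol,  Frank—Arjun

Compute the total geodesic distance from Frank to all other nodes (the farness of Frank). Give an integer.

26

Distances from Frank: Alice:3, Arjun:1, Beata:2, Ben:1, Carol:4, Fatima:1, Fay:3, Nadia:3, Tara:1, Tomas:3, Veda:2, Zane:2.
Sum = 3 + 1 + 2 + 1 + 4 + 1 + 3 + 3 + 1 + 3 + 2 + 2 = 26.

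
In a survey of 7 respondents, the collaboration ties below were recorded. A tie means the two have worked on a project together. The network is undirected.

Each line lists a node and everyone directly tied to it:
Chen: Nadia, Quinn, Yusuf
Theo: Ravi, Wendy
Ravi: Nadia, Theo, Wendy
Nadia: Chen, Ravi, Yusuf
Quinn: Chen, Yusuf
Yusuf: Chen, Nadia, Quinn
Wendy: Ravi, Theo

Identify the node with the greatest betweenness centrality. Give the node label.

Nadia

Unnormalized betweenness of each node: Chen:2, Nadia:9, Quinn:0, Ravi:8, Theo:0, Wendy:0, Yusuf:2.
Nadia has the largest value, 9, making it the main broker — the node through which the most shortest paths run.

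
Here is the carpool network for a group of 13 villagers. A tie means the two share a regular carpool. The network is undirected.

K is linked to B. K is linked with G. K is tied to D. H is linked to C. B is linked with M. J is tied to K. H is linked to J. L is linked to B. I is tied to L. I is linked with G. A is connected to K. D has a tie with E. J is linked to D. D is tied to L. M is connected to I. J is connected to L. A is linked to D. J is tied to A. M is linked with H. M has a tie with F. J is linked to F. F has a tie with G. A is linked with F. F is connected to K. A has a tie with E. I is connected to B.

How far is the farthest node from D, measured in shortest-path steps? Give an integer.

3

Distances from D: A:1, B:2, C:3, E:1, F:2, G:2, H:2, I:2, J:1, K:1, L:1, M:3.
The largest is 3 (to M and C), so the eccentricity of D is 3.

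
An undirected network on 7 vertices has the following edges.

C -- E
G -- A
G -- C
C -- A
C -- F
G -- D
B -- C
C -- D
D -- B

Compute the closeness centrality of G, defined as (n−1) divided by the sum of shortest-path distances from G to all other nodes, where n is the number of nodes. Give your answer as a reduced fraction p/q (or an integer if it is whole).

Distances from G: A:1, B:2, C:1, D:1, E:2, F:2. Sum = 9.
n = 7, so closeness = 6/9 = 2/3.

2/3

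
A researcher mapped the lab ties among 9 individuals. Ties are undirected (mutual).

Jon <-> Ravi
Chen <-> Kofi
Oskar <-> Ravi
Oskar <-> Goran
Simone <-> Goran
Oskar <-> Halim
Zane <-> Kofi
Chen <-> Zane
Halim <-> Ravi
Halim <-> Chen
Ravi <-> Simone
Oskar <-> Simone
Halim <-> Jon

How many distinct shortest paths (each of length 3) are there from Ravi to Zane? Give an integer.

1

The shortest distance is 3, and the only length-3 path is Ravi–Halim–Chen–Zane. So there is exactly 1 shortest path.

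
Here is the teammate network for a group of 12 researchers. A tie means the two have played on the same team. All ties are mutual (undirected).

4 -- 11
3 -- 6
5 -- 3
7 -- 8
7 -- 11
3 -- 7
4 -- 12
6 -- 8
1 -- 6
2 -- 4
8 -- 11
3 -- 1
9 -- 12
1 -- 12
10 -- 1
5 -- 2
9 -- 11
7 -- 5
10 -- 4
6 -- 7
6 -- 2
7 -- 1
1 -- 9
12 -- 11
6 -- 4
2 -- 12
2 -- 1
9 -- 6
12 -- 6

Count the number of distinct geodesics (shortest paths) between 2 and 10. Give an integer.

2

The shortest distance is 2. The length-2 paths are: 2–4–10; 2–1–10.
That gives 2 distinct shortest paths.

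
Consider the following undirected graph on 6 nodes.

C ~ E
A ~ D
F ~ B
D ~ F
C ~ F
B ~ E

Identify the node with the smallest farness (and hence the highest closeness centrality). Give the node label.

F

Farness (sum of distances to all others) for each node — A:13, B:9, C:9, D:9, E:11, F:7.
The smallest farness is 7, for F, so F has the highest closeness.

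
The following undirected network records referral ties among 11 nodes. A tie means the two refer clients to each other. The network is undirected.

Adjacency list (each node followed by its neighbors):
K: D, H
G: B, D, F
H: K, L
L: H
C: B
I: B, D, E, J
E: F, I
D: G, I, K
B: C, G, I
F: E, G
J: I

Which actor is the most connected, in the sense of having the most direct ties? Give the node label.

Degrees — B:3, C:1, D:3, E:2, F:2, G:3, H:2, I:4, J:1, K:2, L:1.
The maximum is 4, attained only by I.

I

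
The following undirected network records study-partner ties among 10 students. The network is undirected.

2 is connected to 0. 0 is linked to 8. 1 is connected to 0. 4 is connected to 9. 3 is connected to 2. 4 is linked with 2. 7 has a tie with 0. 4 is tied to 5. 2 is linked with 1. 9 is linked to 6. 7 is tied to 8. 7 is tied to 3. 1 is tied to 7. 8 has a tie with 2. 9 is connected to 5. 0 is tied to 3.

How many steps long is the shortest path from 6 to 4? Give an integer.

2

One shortest route is 6 – 9 – 4, which uses 2 edges, and 6 and 4 are not directly tied, so nothing shorter exists. So d(6,4) = 2.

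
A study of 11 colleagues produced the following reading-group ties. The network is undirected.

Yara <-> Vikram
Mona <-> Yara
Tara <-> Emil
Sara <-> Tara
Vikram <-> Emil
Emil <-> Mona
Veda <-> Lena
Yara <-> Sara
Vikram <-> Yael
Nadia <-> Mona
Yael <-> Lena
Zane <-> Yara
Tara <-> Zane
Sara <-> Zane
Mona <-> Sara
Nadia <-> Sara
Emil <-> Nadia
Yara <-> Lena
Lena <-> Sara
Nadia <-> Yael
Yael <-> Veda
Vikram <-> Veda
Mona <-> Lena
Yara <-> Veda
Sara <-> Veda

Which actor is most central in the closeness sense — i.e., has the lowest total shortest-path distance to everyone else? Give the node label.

Farness (sum of distances to all others) for each node — Emil:16, Lena:15, Mona:15, Nadia:16, Sara:13, Tara:18, Veda:15, Vikram:16, Yael:18, Yara:14, Zane:18.
The smallest farness is 13, for Sara, so Sara has the highest closeness.

Sara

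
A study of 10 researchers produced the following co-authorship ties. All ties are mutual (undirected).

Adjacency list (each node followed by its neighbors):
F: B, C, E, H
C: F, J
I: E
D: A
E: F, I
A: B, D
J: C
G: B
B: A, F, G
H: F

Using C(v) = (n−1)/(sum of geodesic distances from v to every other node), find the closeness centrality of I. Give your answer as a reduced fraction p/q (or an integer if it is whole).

Distances from I: A:4, B:3, C:3, D:5, E:1, F:2, G:4, H:3, J:4. Sum = 29.
n = 10, so closeness = 9/29.

9/29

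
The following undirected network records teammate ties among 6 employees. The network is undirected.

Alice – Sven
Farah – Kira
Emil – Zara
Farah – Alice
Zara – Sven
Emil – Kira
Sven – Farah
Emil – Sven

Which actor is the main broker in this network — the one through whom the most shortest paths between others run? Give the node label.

Sven

Unnormalized betweenness of each node: Alice:0, Emil:3/2, Farah:3/2, Kira:1/2, Sven:7/2, Zara:0.
Sven has the largest value, 7/2, making it the main broker — the node through which the most shortest paths run.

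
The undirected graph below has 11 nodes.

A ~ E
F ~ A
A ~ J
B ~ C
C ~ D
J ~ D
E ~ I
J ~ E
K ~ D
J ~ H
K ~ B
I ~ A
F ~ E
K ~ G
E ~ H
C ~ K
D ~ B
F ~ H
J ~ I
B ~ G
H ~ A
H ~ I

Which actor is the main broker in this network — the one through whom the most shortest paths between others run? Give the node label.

J

Unnormalized betweenness of each node: A:7/3, B:4, C:0, D:24, E:7/3, F:0, G:0, H:7/3, I:0, J:25, K:4.
J has the largest value, 25, making it the main broker — the node through which the most shortest paths run.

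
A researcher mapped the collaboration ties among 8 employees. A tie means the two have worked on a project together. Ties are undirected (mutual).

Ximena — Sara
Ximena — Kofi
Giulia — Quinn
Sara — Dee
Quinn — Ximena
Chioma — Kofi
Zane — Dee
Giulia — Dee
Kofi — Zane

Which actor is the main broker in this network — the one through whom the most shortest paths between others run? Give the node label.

Kofi

Unnormalized betweenness of each node: Chioma:0, Dee:9/2, Giulia:3/2, Kofi:15/2, Quinn:2, Sara:1, Ximena:13/2, Zane:3.
Kofi has the largest value, 15/2, making it the main broker — the node through which the most shortest paths run.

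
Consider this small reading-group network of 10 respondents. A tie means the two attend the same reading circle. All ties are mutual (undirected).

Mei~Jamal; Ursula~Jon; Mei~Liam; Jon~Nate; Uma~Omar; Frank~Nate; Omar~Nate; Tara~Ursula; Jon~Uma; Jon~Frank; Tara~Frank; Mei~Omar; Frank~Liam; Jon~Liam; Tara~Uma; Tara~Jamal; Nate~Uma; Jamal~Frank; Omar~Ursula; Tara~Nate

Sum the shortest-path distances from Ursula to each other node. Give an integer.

15

Distances from Ursula: Frank:2, Jamal:2, Jon:1, Liam:2, Mei:2, Nate:2, Omar:1, Tara:1, Uma:2.
Sum = 2 + 2 + 1 + 2 + 2 + 2 + 1 + 1 + 2 = 15.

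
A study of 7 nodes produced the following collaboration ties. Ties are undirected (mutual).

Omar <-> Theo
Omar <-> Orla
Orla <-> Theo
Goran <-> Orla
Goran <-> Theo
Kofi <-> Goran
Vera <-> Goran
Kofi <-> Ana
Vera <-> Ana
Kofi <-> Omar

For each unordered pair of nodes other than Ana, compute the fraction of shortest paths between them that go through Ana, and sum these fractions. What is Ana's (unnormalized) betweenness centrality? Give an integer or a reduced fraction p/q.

Pairs whose geodesics pass through Ana — Omar–Vera: 1/4; Kofi–Vera: 1/2.
All other pairs contribute 0.
Summing the contributions gives betweenness(Ana) = 3/4.

3/4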